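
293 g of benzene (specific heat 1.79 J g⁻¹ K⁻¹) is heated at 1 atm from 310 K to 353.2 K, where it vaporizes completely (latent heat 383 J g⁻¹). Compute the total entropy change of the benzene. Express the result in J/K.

ΔS = 386 J/K

Warming step: ΔS₁ = m c ln(T_tr/T_i) = 293 × 1.79 × ln(353.2/310) = 68.42 J/K.
Phase change: ΔS₂ = +mL/T_tr = 293 × 383 / 353.2 = 317.7 J/K.
ΔS_total = (68.42) + (317.7) = 386 J/K.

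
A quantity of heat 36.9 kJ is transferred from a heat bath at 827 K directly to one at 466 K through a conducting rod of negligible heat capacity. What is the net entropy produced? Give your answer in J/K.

ΔS_hot = −Q/T_H = −36900/827 = -44.62 J/K and ΔS_cold = +Q/T_C = 36900/466 = 79.18 J/K.
ΔS_total = -44.62 + 79.18 = 34.6 J/K, positive as the second law requires.

ΔS_total = 34.6 J/K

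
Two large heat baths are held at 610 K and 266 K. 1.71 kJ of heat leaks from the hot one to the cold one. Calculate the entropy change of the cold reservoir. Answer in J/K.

The cold reservoir gains heat Q, so ΔS_cold = +Q/T_C = 1710/266 = 6.43 J/K.

ΔS_cold = 6.43 J/K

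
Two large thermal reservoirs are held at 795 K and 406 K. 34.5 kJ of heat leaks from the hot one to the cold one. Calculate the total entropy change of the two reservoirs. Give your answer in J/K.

ΔS_hot = −Q/T_H = −34500/795 = -43.4 J/K and ΔS_cold = +Q/T_C = 34500/406 = 84.98 J/K.
ΔS_total = -43.4 + 84.98 = 41.6 J/K, positive as the second law requires.

ΔS_total = 41.6 J/K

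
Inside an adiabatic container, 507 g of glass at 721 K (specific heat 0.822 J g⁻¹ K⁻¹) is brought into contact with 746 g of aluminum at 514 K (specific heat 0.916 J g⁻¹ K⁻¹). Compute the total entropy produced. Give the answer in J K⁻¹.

ΔS_total = 15.2 J/K

Energy balance: T_f = (m₁c₁T₁ + m₂c₂T₂)/(m₁c₁ + m₂c₂) = 592.42 K.
ΔS₁ = m₁c₁ ln(T_f/T₁) = 416.754 × ln(592.42/721) = -81.86 J/K.
ΔS₂ = m₂c₂ ln(T_f/T₂) = 683.336 × ln(592.42/514) = 97.03 J/K.
ΔS_total = -81.86 + 97.03 = 15.2 J/K.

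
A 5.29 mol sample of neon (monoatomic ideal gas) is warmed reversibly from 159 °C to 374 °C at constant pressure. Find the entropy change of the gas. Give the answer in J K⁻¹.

ΔS = 44.4 J/K

In kelvin: T₁ = 432.15 K, T₂ = 647.15 K. At constant pressure, ΔS = nC_p ln(T₂/T₁) with C_p = 5R/2 = 20.79 J mol⁻¹ K⁻¹.
ΔS = 5.29 × 20.79 × ln(647.15/432.15) = 44.4 J/K.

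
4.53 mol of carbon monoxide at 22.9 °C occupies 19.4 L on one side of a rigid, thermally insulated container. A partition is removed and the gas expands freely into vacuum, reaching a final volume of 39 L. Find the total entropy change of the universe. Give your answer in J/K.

For an ideal gas in free expansion Q = 0 and W = 0, so T is unchanged.
Entropy is a state function; using a reversible isothermal path, ΔS_gas = nR ln(V₂/V₁) = 4.53 × 8.314 × ln(39/19.4) = 26.3 J/K.
The insulated surroundings exchange no heat, so ΔS_surr = 0 and ΔS_universe = ΔS_gas.

ΔS_universe = 26.3 J/K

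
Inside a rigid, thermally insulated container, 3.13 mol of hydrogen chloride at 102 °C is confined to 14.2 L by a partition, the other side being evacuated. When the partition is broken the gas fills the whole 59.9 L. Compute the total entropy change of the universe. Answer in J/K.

ΔS_universe = 37.5 J/K

No heat is exchanged and no work is done, so the ideal-gas temperature stays constant.
Entropy is a state function; using a reversible isothermal path, ΔS_gas = nR ln(V₂/V₁) = 3.13 × 8.314 × ln(59.9/14.2) = 37.5 J/K.
The insulated surroundings exchange no heat, so ΔS_surr = 0 and ΔS_universe = ΔS_gas.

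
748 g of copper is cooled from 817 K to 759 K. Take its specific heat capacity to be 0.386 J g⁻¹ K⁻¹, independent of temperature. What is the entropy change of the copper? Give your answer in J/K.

ΔS = ∫dQ_rev/T = m c ln(T₂/T₁) = 748 × 0.386 × ln(759/817) = -21.3 J/K.

ΔS = -21.3 J/K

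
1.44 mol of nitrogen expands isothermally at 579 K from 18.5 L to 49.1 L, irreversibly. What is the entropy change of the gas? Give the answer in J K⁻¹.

Entropy is a state function, so ΔS_gas depends only on the end states.
For an isothermal ideal gas ΔS_gas = nR ln(V₂/V₁) = 1.44 × 8.314 × ln(49.1/18.5) = 11.7 J/K.

ΔS_gas = 11.7 J/K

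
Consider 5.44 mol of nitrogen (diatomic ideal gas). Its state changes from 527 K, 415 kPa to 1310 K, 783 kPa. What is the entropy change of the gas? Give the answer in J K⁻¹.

ΔS = nC_p ln(T₂/T₁) − nR ln(P₂/P₁), with C_p = 7R/2 = 29.1 J mol⁻¹ K⁻¹ for a diatomic ideal gas.
ΔS = 5.44 × [29.1 × ln(1310/527) − 8.314 × ln(783/415)] = 115 J/K.

ΔS = 115 J/K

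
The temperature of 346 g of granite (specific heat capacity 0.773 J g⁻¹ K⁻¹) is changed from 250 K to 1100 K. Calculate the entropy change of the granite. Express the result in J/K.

ΔS = ∫dQ_rev/T = m c ln(T₂/T₁) = 346 × 0.773 × ln(1100/250) = 396 J/K.

ΔS = 396 J/K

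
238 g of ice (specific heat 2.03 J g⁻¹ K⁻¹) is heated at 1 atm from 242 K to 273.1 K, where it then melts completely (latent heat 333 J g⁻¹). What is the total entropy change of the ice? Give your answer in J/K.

Warming step: ΔS₁ = m c ln(T_tr/T_i) = 238 × 2.03 × ln(273.1/242) = 58.41 J/K.
Phase change: ΔS₂ = +mL/T_tr = 238 × 333 / 273.1 = 290.2 J/K.
ΔS_total = (58.41) + (290.2) = 349 J/K.

ΔS = 349 J/K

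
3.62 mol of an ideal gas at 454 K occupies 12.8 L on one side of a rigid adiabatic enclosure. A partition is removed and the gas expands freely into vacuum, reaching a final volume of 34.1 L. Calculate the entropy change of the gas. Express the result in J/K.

ΔS_gas = 29.5 J/K

For an ideal gas in free expansion Q = 0 and W = 0, so T is unchanged.
Entropy is a state function; using a reversible isothermal path, ΔS_gas = nR ln(V₂/V₁) = 3.62 × 8.314 × ln(34.1/12.8) = 29.5 J/K.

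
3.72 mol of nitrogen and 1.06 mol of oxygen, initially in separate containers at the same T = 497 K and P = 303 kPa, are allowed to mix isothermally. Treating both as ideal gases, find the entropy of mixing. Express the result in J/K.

Mole fractions: x_A = 3.72/4.78 = 0.778, x_B = 0.222.
ΔS_mix = −R(n_A ln x_A + n_B ln x_B) = −8.314 × (3.72 ln 0.778 + 1.06 ln 0.222) = 21 J/K.

ΔS_mix = 21 J/K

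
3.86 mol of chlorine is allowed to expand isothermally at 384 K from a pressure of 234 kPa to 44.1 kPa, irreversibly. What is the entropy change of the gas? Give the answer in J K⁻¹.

Entropy is a state function, so ΔS_gas depends only on the end states.
For an isothermal ideal gas ΔS_gas = nR ln(P₁/P₂) = 3.86 × 8.314 × ln(234/44.1) = 53.6 J/K.

ΔS_gas = 53.6 J/K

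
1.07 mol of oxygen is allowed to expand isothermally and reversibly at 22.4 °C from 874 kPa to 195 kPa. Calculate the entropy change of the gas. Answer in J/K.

ΔS_gas = 13.3 J/K

For an isothermal ideal gas ΔS_gas = nR ln(P₁/P₂) = 1.07 × 8.314 × ln(874/195) = 13.3 J/K.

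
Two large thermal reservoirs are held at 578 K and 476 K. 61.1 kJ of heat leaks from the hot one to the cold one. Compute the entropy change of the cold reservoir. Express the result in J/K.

The cold reservoir gains heat Q, so ΔS_cold = +Q/T_C = 61100/476 = 128 J/K.

ΔS_cold = 128 J/K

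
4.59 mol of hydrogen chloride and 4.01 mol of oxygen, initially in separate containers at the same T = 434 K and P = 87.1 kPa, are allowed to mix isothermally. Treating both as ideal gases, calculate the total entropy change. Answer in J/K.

ΔS_mix = 49.4 J/K

Mole fractions: x_A = 4.59/8.6 = 0.534, x_B = 0.466.
ΔS_mix = −R(n_A ln x_A + n_B ln x_B) = −8.314 × (4.59 ln 0.534 + 4.01 ln 0.466) = 49.4 J/K.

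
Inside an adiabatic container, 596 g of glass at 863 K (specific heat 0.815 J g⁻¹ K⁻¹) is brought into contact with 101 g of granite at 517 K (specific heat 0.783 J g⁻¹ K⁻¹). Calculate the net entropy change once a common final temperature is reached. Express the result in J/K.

Energy balance: T_f = (m₁c₁T₁ + m₂c₂T₂)/(m₁c₁ + m₂c₂) = 814.56 K.
ΔS₁ = m₁c₁ ln(T_f/T₁) = 485.74 × ln(814.56/863) = -28.06 J/K.
ΔS₂ = m₂c₂ ln(T_f/T₂) = 79.083 × ln(814.56/517) = 35.95 J/K.
ΔS_total = -28.06 + 35.95 = 7.89 J/K.

ΔS_total = 7.89 J/K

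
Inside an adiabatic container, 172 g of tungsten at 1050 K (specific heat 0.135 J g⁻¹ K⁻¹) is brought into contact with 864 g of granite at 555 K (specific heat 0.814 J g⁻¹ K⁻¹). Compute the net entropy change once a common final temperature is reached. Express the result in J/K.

ΔS_total = 5.62 J/K

Energy balance: T_f = (m₁c₁T₁ + m₂c₂T₂)/(m₁c₁ + m₂c₂) = 570.82 K.
ΔS₁ = m₁c₁ ln(T_f/T₁) = 23.22 × ln(570.82/1050) = -14.15 J/K.
ΔS₂ = m₂c₂ ln(T_f/T₂) = 703.296 × ln(570.82/555) = 19.77 J/K.
ΔS_total = -14.15 + 19.77 = 5.62 J/K.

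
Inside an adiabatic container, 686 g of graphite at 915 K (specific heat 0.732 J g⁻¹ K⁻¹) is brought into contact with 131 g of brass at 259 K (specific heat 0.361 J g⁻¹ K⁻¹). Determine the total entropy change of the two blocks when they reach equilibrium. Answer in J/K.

Energy balance: T_f = (m₁c₁T₁ + m₂c₂T₂)/(m₁c₁ + m₂c₂) = 858.54 K.
ΔS₁ = m₁c₁ ln(T_f/T₁) = 502.152 × ln(858.54/915) = -31.98 J/K.
ΔS₂ = m₂c₂ ln(T_f/T₂) = 47.291 × ln(858.54/259) = 56.67 J/K.
ΔS_total = -31.98 + 56.67 = 24.7 J/K.

ΔS_total = 24.7 J/K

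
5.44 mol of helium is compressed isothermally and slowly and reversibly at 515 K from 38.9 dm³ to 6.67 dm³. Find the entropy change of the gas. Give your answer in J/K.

For an isothermal ideal gas ΔS_gas = nR ln(V₂/V₁) = 5.44 × 8.314 × ln(6.67/38.9) = -79.8 J/K.

ΔS_gas = -79.8 J/K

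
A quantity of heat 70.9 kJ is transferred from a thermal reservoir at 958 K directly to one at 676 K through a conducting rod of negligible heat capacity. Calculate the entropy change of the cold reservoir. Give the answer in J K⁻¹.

ΔS_cold = 105 J/K

The cold reservoir gains heat Q, so ΔS_cold = +Q/T_C = 70900/676 = 105 J/K.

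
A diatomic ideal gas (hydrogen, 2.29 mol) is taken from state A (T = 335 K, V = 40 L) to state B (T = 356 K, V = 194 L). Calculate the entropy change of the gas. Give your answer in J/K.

ΔS = 33 J/K

Entropy is a state function: ΔS = nC_V ln(T₂/T₁) + nR ln(V₂/V₁), with C_V = 5R/2 = 20.79 J mol⁻¹ K⁻¹ for a diatomic ideal gas.
ΔS = 2.29 × [20.79 × ln(356/335) + 8.314 × ln(194/40)] = 33 J/K.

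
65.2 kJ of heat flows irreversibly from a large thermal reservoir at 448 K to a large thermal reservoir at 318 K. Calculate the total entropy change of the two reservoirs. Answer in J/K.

ΔS_total = 59.5 J/K

ΔS_hot = −Q/T_H = −65200/448 = -145.5 J/K and ΔS_cold = +Q/T_C = 65200/318 = 205 J/K.
ΔS_total = -145.5 + 205 = 59.5 J/K, positive as the second law requires.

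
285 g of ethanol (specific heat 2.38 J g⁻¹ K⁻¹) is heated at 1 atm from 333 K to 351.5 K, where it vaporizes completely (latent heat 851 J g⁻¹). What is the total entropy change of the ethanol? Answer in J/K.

ΔS = 727 J/K

Warming step: ΔS₁ = m c ln(T_tr/T_i) = 285 × 2.38 × ln(351.5/333) = 36.67 J/K.
Phase change: ΔS₂ = +mL/T_tr = 285 × 851 / 351.5 = 690 J/K.
ΔS_total = (36.67) + (690) = 727 J/K.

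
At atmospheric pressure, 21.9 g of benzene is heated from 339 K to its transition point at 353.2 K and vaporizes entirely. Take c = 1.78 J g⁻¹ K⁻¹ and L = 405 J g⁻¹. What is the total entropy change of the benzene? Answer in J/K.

ΔS = 26.7 J/K

Warming step: ΔS₁ = m c ln(T_tr/T_i) = 21.9 × 1.78 × ln(353.2/339) = 1.6 J/K.
Phase change: ΔS₂ = +mL/T_tr = 21.9 × 405 / 353.2 = 25.11 J/K.
ΔS_total = (1.6) + (25.11) = 26.7 J/K.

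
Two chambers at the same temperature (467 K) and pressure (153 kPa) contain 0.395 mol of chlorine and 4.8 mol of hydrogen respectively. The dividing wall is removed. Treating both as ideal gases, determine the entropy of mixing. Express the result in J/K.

Mole fractions: x_A = 0.395/5.2 = 0.076, x_B = 0.924.
ΔS_mix = −R(n_A ln x_A + n_B ln x_B) = −8.314 × (0.395 ln 0.076 + 4.8 ln 0.924) = 11.6 J/K.

ΔS_mix = 11.6 J/K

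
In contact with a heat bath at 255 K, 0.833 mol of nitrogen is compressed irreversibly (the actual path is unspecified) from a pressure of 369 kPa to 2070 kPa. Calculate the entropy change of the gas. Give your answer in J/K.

Entropy is a state function, so ΔS_gas depends only on the end states.
For an isothermal ideal gas ΔS_gas = nR ln(P₁/P₂) = 0.833 × 8.314 × ln(369/2070) = -11.9 J/K.

ΔS_gas = -11.9 J/K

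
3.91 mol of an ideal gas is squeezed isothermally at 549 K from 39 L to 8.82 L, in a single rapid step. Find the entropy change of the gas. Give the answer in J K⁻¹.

Entropy is a state function, so ΔS_gas depends only on the end states.
For an isothermal ideal gas ΔS_gas = nR ln(V₂/V₁) = 3.91 × 8.314 × ln(8.82/39) = -48.3 J/K.

ΔS_gas = -48.3 J/K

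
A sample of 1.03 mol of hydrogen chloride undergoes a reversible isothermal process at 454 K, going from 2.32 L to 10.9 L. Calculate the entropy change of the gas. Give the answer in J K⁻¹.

For an isothermal ideal gas ΔS_gas = nR ln(V₂/V₁) = 1.03 × 8.314 × ln(10.9/2.32) = 13.2 J/K.

ΔS_gas = 13.2 J/K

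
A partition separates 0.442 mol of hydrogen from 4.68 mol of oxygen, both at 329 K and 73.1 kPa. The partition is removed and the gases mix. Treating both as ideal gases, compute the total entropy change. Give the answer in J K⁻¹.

ΔS_mix = 12.5 J/K

Mole fractions: x_A = 0.442/5.12 = 0.0863, x_B = 0.914.
ΔS_mix = −R(n_A ln x_A + n_B ln x_B) = −8.314 × (0.442 ln 0.0863 + 4.68 ln 0.914) = 12.5 J/K.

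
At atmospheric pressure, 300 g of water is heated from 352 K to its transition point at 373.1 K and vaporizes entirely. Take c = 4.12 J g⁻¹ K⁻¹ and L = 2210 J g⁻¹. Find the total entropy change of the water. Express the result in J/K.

Warming step: ΔS₁ = m c ln(T_tr/T_i) = 300 × 4.12 × ln(373.1/352) = 71.95 J/K.
Phase change: ΔS₂ = +mL/T_tr = 300 × 2210 / 373.1 = 1777 J/K.
ΔS_total = (71.95) + (1777) = 1850 J/K.

ΔS = 1850 J/K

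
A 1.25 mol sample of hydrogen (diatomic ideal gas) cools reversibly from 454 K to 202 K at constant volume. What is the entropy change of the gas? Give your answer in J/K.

At constant volume, ΔS = nC_V ln(T₂/T₁) with C_V = 5R/2 = 20.79 J mol⁻¹ K⁻¹.
ΔS = 1.25 × 20.79 × ln(202/454) = -21 J/K.

ΔS = -21 J/K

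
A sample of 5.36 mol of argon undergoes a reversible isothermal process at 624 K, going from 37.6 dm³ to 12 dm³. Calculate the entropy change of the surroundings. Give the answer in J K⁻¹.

For an isothermal ideal gas ΔS_gas = nR ln(V₂/V₁) = 5.36 × 8.314 × ln(12/37.6) = -50.9 J/K.
The process is reversible, so ΔS_surr = −ΔS_gas = 50.9 J/K and ΔS_universe = 0.

ΔS_surr = 50.9 J/K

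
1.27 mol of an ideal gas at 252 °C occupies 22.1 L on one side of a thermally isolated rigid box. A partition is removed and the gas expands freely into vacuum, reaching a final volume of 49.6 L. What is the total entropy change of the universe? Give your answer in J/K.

No heat is exchanged and no work is done, so the ideal-gas temperature stays constant.
Entropy is a state function; using a reversible isothermal path, ΔS_gas = nR ln(V₂/V₁) = 1.27 × 8.314 × ln(49.6/22.1) = 8.54 J/K.
The insulated surroundings exchange no heat, so ΔS_surr = 0 and ΔS_universe = ΔS_gas.

ΔS_universe = 8.54 J/K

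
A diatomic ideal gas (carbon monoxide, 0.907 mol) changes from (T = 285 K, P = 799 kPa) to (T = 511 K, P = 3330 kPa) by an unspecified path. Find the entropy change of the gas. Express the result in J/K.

ΔS = 4.65 J/K

ΔS = nC_p ln(T₂/T₁) − nR ln(P₂/P₁), with C_p = 7R/2 = 29.1 J mol⁻¹ K⁻¹ for a diatomic ideal gas.
ΔS = 0.907 × [29.1 × ln(511/285) − 8.314 × ln(3330/799)] = 4.65 J/K.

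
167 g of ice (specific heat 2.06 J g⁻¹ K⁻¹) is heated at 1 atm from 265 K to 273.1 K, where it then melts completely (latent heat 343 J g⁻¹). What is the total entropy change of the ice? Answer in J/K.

ΔS = 220 J/K

Warming step: ΔS₁ = m c ln(T_tr/T_i) = 167 × 2.06 × ln(273.1/265) = 10.36 J/K.
Phase change: ΔS₂ = +mL/T_tr = 167 × 343 / 273.1 = 209.7 J/K.
ΔS_total = (10.36) + (209.7) = 220 J/K.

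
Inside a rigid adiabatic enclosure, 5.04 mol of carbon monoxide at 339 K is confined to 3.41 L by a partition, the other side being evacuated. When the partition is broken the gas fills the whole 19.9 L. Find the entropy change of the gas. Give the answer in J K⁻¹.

No heat is exchanged and no work is done, so the ideal-gas temperature stays constant.
Entropy is a state function; using a reversible isothermal path, ΔS_gas = nR ln(V₂/V₁) = 5.04 × 8.314 × ln(19.9/3.41) = 73.9 J/K.

ΔS_gas = 73.9 J/K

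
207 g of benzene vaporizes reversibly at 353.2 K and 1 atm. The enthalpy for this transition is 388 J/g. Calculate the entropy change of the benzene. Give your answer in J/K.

Heat absorbed by the substance: Q = mL = 207 × 388 = 80316 J.
At constant T, ΔS = Q_rev/T = 80316 / 353.2 = 227 J/K.

ΔS = 227 J/K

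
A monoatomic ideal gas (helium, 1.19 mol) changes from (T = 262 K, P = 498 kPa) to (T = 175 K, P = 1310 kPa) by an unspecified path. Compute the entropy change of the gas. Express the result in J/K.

ΔS = -19.6 J/K

ΔS = nC_p ln(T₂/T₁) − nR ln(P₂/P₁), with C_p = 5R/2 = 20.79 J mol⁻¹ K⁻¹ for a monoatomic ideal gas.
ΔS = 1.19 × [20.79 × ln(175/262) − 8.314 × ln(1310/498)] = -19.6 J/K.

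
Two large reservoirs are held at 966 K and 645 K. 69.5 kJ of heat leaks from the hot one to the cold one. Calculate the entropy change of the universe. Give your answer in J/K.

ΔS_total = 35.8 J/K

ΔS_hot = −Q/T_H = −69500/966 = -71.95 J/K and ΔS_cold = +Q/T_C = 69500/645 = 107.8 J/K.
ΔS_total = -71.95 + 107.8 = 35.8 J/K, positive as the second law requires.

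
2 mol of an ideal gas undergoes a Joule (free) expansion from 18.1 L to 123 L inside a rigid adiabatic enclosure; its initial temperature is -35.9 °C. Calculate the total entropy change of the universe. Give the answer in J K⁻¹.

ΔS_universe = 31.9 J/K

For an ideal gas in free expansion Q = 0 and W = 0, so T is unchanged.
Entropy is a state function; using a reversible isothermal path, ΔS_gas = nR ln(V₂/V₁) = 2 × 8.314 × ln(123/18.1) = 31.9 J/K.
The insulated surroundings exchange no heat, so ΔS_surr = 0 and ΔS_universe = ΔS_gas.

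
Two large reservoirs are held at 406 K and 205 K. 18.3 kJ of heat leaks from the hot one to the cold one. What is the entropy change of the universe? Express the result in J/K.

ΔS_hot = −Q/T_H = −18300/406 = -45.07 J/K and ΔS_cold = +Q/T_C = 18300/205 = 89.27 J/K.
ΔS_total = -45.07 + 89.27 = 44.2 J/K, positive as the second law requires.

ΔS_total = 44.2 J/K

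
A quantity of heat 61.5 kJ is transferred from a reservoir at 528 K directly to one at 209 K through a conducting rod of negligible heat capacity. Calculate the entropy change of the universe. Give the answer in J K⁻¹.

ΔS_total = 178 J/K

ΔS_hot = −Q/T_H = −61500/528 = -116.5 J/K and ΔS_cold = +Q/T_C = 61500/209 = 294.3 J/K.
ΔS_total = -116.5 + 294.3 = 178 J/K, positive as the second law requires.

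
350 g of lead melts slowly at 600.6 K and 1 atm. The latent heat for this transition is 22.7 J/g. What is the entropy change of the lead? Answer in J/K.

ΔS = 13.2 J/K

Heat absorbed by the substance: Q = mL = 350 × 22.7 = 7945 J.
At constant T, ΔS = Q_rev/T = 7945 / 600.6 = 13.2 J/K.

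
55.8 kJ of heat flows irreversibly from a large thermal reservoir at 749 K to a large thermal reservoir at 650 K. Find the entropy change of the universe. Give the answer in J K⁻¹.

ΔS_total = 11.3 J/K

ΔS_hot = −Q/T_H = −55800/749 = -74.5 J/K and ΔS_cold = +Q/T_C = 55800/650 = 85.85 J/K.
ΔS_total = -74.5 + 85.85 = 11.3 J/K, positive as the second law requires.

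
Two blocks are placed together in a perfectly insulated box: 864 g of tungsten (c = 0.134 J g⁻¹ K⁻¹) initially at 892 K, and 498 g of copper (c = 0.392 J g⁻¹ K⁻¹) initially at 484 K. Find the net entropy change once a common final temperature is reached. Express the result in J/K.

Energy balance: T_f = (m₁c₁T₁ + m₂c₂T₂)/(m₁c₁ + m₂c₂) = 635.89 K.
ΔS₁ = m₁c₁ ln(T_f/T₁) = 115.776 × ln(635.89/892) = -39.18 J/K.
ΔS₂ = m₂c₂ ln(T_f/T₂) = 195.216 × ln(635.89/484) = 53.28 J/K.
ΔS_total = -39.18 + 53.28 = 14.1 J/K.

ΔS_total = 14.1 J/K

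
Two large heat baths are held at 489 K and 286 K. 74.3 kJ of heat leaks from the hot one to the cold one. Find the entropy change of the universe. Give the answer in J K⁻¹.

ΔS_hot = −Q/T_H = −74300/489 = -151.9 J/K and ΔS_cold = +Q/T_C = 74300/286 = 259.8 J/K.
ΔS_total = -151.9 + 259.8 = 108 J/K, positive as the second law requires.

ΔS_total = 108 J/K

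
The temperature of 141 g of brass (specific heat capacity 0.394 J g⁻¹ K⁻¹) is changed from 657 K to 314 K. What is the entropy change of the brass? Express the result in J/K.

ΔS = ∫dQ_rev/T = m c ln(T₂/T₁) = 141 × 0.394 × ln(314/657) = -41 J/K.

ΔS = -41 J/K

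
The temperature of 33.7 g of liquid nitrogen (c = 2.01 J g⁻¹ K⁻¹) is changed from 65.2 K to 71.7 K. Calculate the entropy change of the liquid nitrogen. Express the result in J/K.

ΔS = 6.44 J/K

ΔS = ∫dQ_rev/T = m c ln(T₂/T₁) = 33.7 × 2.01 × ln(71.7/65.2) = 6.44 J/K.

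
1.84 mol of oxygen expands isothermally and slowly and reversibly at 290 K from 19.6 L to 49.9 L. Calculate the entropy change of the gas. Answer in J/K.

ΔS_gas = 14.3 J/K

For an isothermal ideal gas ΔS_gas = nR ln(V₂/V₁) = 1.84 × 8.314 × ln(49.9/19.6) = 14.3 J/K.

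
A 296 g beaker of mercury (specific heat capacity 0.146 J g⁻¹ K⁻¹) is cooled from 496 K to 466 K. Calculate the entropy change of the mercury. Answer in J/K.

ΔS = ∫dQ_rev/T = m c ln(T₂/T₁) = 296 × 0.146 × ln(466/496) = -2.7 J/K.

ΔS = -2.7 J/K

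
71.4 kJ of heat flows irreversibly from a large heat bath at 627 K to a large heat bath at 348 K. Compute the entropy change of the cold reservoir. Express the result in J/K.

The cold reservoir gains heat Q, so ΔS_cold = +Q/T_C = 71400/348 = 205 J/K.

ΔS_cold = 205 J/K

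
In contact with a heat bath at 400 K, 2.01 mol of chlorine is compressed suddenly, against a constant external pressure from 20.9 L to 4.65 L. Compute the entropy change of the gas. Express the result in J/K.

Entropy is a state function, so ΔS_gas depends only on the end states.
For an isothermal ideal gas ΔS_gas = nR ln(V₂/V₁) = 2.01 × 8.314 × ln(4.65/20.9) = -25.1 J/K.

ΔS_gas = -25.1 J/K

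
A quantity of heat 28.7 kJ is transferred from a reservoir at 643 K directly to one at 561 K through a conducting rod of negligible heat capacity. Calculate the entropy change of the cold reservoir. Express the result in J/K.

The cold reservoir gains heat Q, so ΔS_cold = +Q/T_C = 28700/561 = 51.2 J/K.

ΔS_cold = 51.2 J/K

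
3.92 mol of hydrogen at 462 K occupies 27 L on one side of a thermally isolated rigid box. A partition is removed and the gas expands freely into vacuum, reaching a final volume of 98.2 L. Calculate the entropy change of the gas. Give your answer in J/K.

ΔS_gas = 42.1 J/K

For an ideal gas in free expansion Q = 0 and W = 0, so T is unchanged.
Entropy is a state function; using a reversible isothermal path, ΔS_gas = nR ln(V₂/V₁) = 3.92 × 8.314 × ln(98.2/27) = 42.1 J/K.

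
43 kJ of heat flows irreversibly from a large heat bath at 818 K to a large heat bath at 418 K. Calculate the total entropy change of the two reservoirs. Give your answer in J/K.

ΔS_total = 50.3 J/K

ΔS_hot = −Q/T_H = −43000/818 = -52.57 J/K and ΔS_cold = +Q/T_C = 43000/418 = 102.9 J/K.
ΔS_total = -52.57 + 102.9 = 50.3 J/K, positive as the second law requires.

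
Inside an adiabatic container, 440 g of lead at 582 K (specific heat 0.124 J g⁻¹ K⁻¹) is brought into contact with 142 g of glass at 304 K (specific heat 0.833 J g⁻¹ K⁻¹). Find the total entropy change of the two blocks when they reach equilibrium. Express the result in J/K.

Energy balance: T_f = (m₁c₁T₁ + m₂c₂T₂)/(m₁c₁ + m₂c₂) = 391.75 K.
ΔS₁ = m₁c₁ ln(T_f/T₁) = 54.56 × ln(391.75/582) = -21.6 J/K.
ΔS₂ = m₂c₂ ln(T_f/T₂) = 118.286 × ln(391.75/304) = 30 J/K.
ΔS_total = -21.6 + 30 = 8.4 J/K.

ΔS_total = 8.4 J/K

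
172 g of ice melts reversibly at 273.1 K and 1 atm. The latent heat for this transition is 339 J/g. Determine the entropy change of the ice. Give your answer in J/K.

ΔS = 214 J/K

Heat absorbed by the substance: Q = mL = 172 × 339 = 58308 J.
At constant T, ΔS = Q_rev/T = 58308 / 273.1 = 214 J/K.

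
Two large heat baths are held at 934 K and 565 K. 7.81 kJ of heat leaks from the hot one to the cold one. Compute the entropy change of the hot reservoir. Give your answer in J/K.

The hot reservoir loses heat Q, so ΔS_hot = −Q/T_H = −7810/934 = -8.36 J/K.

ΔS_hot = -8.36 J/K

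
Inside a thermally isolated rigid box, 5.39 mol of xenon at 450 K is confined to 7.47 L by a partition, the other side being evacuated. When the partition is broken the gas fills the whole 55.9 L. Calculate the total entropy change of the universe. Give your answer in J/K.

For an ideal gas in free expansion Q = 0 and W = 0, so T is unchanged.
Entropy is a state function; using a reversible isothermal path, ΔS_gas = nR ln(V₂/V₁) = 5.39 × 8.314 × ln(55.9/7.47) = 90.2 J/K.
The insulated surroundings exchange no heat, so ΔS_surr = 0 and ΔS_universe = ΔS_gas.

ΔS_universe = 90.2 J/K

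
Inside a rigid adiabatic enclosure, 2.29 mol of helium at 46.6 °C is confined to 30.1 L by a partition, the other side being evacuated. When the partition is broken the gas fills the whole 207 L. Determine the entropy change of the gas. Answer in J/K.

ΔS_gas = 36.7 J/K

For an ideal gas in free expansion Q = 0 and W = 0, so T is unchanged.
Entropy is a state function; using a reversible isothermal path, ΔS_gas = nR ln(V₂/V₁) = 2.29 × 8.314 × ln(207/30.1) = 36.7 J/K.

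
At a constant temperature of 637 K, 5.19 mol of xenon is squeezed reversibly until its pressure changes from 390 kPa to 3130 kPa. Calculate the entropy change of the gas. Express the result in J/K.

For an isothermal ideal gas ΔS_gas = nR ln(P₁/P₂) = 5.19 × 8.314 × ln(390/3130) = -89.9 J/K.

ΔS_gas = -89.9 J/K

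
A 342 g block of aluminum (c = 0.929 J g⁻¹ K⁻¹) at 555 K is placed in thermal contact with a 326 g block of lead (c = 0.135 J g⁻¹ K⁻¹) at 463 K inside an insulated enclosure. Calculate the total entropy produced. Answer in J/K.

ΔS_total = 0.606 J/K

Energy balance: T_f = (m₁c₁T₁ + m₂c₂T₂)/(m₁c₁ + m₂c₂) = 543.81 K.
ΔS₁ = m₁c₁ ln(T_f/T₁) = 317.718 × ln(543.81/555) = -6.4733 J/K.
ΔS₂ = m₂c₂ ln(T_f/T₂) = 44.01 × ln(543.81/463) = 7.0798 J/K.
ΔS_total = -6.4733 + 7.0798 = 0.606 J/K.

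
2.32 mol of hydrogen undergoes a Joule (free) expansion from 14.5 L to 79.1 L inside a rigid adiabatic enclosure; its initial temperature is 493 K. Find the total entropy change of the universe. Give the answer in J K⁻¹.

For an ideal gas in free expansion Q = 0 and W = 0, so T is unchanged.
Entropy is a state function; using a reversible isothermal path, ΔS_gas = nR ln(V₂/V₁) = 2.32 × 8.314 × ln(79.1/14.5) = 32.7 J/K.
The insulated surroundings exchange no heat, so ΔS_surr = 0 and ΔS_universe = ΔS_gas.

ΔS_universe = 32.7 J/K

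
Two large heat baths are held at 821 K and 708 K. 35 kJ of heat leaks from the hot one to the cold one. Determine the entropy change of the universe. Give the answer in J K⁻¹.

ΔS_total = 6.8 J/K

ΔS_hot = −Q/T_H = −35000/821 = -42.631 J/K and ΔS_cold = +Q/T_C = 35000/708 = 49.435 J/K.
ΔS_total = -42.631 + 49.435 = 6.8 J/K, positive as the second law requires.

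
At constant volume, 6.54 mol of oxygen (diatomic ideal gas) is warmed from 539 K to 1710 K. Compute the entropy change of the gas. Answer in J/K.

At constant volume, ΔS = nC_V ln(T₂/T₁) with C_V = 5R/2 = 20.79 J mol⁻¹ K⁻¹.
ΔS = 6.54 × 20.79 × ln(1710/539) = 157 J/K.

ΔS = 157 J/K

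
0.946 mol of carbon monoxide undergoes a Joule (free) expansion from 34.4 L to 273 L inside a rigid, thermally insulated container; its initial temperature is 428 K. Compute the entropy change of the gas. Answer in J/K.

ΔS_gas = 16.3 J/K

For an ideal gas in free expansion Q = 0 and W = 0, so T is unchanged.
Entropy is a state function; using a reversible isothermal path, ΔS_gas = nR ln(V₂/V₁) = 0.946 × 8.314 × ln(273/34.4) = 16.3 J/K.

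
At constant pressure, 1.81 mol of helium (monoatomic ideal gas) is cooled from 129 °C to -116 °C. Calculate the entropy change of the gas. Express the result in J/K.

ΔS = -35.3 J/K

In kelvin: T₁ = 402.15 K, T₂ = 157.15 K. At constant pressure, ΔS = nC_p ln(T₂/T₁) with C_p = 5R/2 = 20.79 J mol⁻¹ K⁻¹.
ΔS = 1.81 × 20.79 × ln(157.15/402.15) = -35.3 J/K.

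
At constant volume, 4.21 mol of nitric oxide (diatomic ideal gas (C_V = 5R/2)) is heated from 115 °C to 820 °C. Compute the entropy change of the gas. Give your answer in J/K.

In kelvin: T₁ = 388.15 K, T₂ = 1093.15 K. At constant volume, ΔS = nC_V ln(T₂/T₁) with C_V = 5R/2 = 20.79 J mol⁻¹ K⁻¹.
ΔS = 4.21 × 20.79 × ln(1093.15/388.15) = 90.6 J/K.

ΔS = 90.6 J/K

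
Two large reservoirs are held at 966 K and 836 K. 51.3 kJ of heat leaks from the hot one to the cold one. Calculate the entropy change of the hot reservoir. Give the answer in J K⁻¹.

The hot reservoir loses heat Q, so ΔS_hot = −Q/T_H = −51300/966 = -53.1 J/K.

ΔS_hot = -53.1 J/K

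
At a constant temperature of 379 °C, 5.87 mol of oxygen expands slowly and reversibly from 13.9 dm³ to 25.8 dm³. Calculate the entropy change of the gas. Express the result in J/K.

For an isothermal ideal gas ΔS_gas = nR ln(V₂/V₁) = 5.87 × 8.314 × ln(25.8/13.9) = 30.2 J/K.

ΔS_gas = 30.2 J/K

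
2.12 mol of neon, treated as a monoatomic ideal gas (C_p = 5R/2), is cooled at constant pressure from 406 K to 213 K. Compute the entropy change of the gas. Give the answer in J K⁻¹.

At constant pressure, ΔS = nC_p ln(T₂/T₁) with C_p = 5R/2 = 20.79 J mol⁻¹ K⁻¹.
ΔS = 2.12 × 20.79 × ln(213/406) = -28.4 J/K.

ΔS = -28.4 J/K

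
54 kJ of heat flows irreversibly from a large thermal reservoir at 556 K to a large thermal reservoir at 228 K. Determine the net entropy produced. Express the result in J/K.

ΔS_total = 140 J/K

ΔS_hot = −Q/T_H = −54000/556 = -97.12 J/K and ΔS_cold = +Q/T_C = 54000/228 = 236.8 J/K.
ΔS_total = -97.12 + 236.8 = 140 J/K, positive as the second law requires.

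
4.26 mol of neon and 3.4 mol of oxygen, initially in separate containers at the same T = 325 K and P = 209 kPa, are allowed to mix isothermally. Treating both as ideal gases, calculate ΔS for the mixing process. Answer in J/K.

ΔS_mix = 43.7 J/K

Mole fractions: x_A = 4.26/7.66 = 0.556, x_B = 0.444.
ΔS_mix = −R(n_A ln x_A + n_B ln x_B) = −8.314 × (4.26 ln 0.556 + 3.4 ln 0.444) = 43.7 J/K.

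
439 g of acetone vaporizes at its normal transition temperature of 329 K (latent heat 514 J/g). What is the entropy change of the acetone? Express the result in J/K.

Heat absorbed by the substance: Q = mL = 439 × 514 = 225646 J.
At constant T, ΔS = Q_rev/T = 225646 / 329 = 686 J/K.

ΔS = 686 J/K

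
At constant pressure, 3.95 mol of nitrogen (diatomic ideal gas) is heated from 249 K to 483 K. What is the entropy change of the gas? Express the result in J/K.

ΔS = 76.2 J/K

At constant pressure, ΔS = nC_p ln(T₂/T₁) with C_p = 7R/2 = 29.1 J mol⁻¹ K⁻¹.
ΔS = 3.95 × 29.1 × ln(483/249) = 76.2 J/K.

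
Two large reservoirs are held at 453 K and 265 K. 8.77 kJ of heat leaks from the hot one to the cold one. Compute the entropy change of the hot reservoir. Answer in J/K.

ΔS_hot = -19.4 J/K

The hot reservoir loses heat Q, so ΔS_hot = −Q/T_H = −8770/453 = -19.4 J/K.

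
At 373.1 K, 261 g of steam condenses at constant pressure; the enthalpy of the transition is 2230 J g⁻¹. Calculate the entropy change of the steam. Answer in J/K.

ΔS = -1560 J/K

Heat released by the substance: Q = −mL = −261 × 2230 = −582030 J.
At constant T, ΔS = Q_rev/T = −582030 / 373.1 = -1560 J/K.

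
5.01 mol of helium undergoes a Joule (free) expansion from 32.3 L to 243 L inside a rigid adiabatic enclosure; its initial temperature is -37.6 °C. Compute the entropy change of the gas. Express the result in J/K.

No heat is exchanged and no work is done, so the ideal-gas temperature stays constant.
Entropy is a state function; using a reversible isothermal path, ΔS_gas = nR ln(V₂/V₁) = 5.01 × 8.314 × ln(243/32.3) = 84.1 J/K.

ΔS_gas = 84.1 J/K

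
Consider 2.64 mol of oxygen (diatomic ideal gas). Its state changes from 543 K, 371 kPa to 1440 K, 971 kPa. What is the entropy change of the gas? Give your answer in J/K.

ΔS = 53.8 J/K

ΔS = nC_p ln(T₂/T₁) − nR ln(P₂/P₁), with C_p = 7R/2 = 29.1 J mol⁻¹ K⁻¹ for a diatomic ideal gas.
ΔS = 2.64 × [29.1 × ln(1440/543) − 8.314 × ln(971/371)] = 53.8 J/K.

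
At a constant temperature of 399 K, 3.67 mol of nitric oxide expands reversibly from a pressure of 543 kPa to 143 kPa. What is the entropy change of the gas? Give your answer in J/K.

ΔS_gas = 40.7 J/K

For an isothermal ideal gas ΔS_gas = nR ln(P₁/P₂) = 3.67 × 8.314 × ln(543/143) = 40.7 J/K.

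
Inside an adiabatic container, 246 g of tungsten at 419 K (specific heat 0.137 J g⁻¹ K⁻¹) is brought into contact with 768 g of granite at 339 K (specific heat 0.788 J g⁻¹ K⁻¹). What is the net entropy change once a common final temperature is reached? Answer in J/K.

Energy balance: T_f = (m₁c₁T₁ + m₂c₂T₂)/(m₁c₁ + m₂c₂) = 343.22 K.
ΔS₁ = m₁c₁ ln(T_f/T₁) = 33.702 × ln(343.22/419) = -6.7235 J/K.
ΔS₂ = m₂c₂ ln(T_f/T₂) = 605.184 × ln(343.22/339) = 7.4872 J/K.
ΔS_total = -6.7235 + 7.4872 = 0.764 J/K.

ΔS_total = 0.764 J/K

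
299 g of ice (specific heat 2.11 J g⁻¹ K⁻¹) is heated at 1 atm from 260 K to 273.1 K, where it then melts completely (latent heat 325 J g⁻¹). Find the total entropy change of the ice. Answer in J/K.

ΔS = 387 J/K

Warming step: ΔS₁ = m c ln(T_tr/T_i) = 299 × 2.11 × ln(273.1/260) = 31.01 J/K.
Phase change: ΔS₂ = +mL/T_tr = 299 × 325 / 273.1 = 355.8 J/K.
ΔS_total = (31.01) + (355.8) = 387 J/K.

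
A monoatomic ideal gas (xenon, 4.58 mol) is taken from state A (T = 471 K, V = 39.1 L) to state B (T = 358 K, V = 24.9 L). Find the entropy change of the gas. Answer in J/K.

Entropy is a state function: ΔS = nC_V ln(T₂/T₁) + nR ln(V₂/V₁), with C_V = 3R/2 = 12.47 J mol⁻¹ K⁻¹ for a monoatomic ideal gas.
ΔS = 4.58 × [12.47 × ln(358/471) + 8.314 × ln(24.9/39.1)] = -32.9 J/K.

ΔS = -32.9 J/K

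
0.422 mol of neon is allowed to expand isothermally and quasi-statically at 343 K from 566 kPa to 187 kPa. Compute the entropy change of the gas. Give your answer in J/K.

For an isothermal ideal gas ΔS_gas = nR ln(P₁/P₂) = 0.422 × 8.314 × ln(566/187) = 3.89 J/K.

ΔS_gas = 3.89 J/K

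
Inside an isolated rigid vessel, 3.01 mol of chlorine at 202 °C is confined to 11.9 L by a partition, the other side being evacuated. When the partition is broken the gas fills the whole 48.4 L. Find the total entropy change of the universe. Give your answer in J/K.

ΔS_universe = 35.1 J/K

For an ideal gas in free expansion Q = 0 and W = 0, so T is unchanged.
Entropy is a state function; using a reversible isothermal path, ΔS_gas = nR ln(V₂/V₁) = 3.01 × 8.314 × ln(48.4/11.9) = 35.1 J/K.
The insulated surroundings exchange no heat, so ΔS_surr = 0 and ΔS_universe = ΔS_gas.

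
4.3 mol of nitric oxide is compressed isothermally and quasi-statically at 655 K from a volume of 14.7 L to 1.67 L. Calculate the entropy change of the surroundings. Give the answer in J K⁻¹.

For an isothermal ideal gas ΔS_gas = nR ln(V₂/V₁) = 4.3 × 8.314 × ln(1.67/14.7) = -77.8 J/K.
The process is reversible, so ΔS_surr = −ΔS_gas = 77.8 J/K and ΔS_universe = 0.

ΔS_surr = 77.8 J/K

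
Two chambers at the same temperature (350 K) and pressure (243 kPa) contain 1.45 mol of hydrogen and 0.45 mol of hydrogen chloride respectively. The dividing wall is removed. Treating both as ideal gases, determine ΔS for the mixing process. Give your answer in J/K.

ΔS_mix = 8.65 J/K

Mole fractions: x_A = 1.45/1.9 = 0.763, x_B = 0.237.
ΔS_mix = −R(n_A ln x_A + n_B ln x_B) = −8.314 × (1.45 ln 0.763 + 0.45 ln 0.237) = 8.65 J/K.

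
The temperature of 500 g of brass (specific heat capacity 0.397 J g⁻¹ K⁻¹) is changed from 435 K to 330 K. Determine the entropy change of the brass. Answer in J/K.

ΔS = ∫dQ_rev/T = m c ln(T₂/T₁) = 500 × 0.397 × ln(330/435) = -54.8 J/K.

ΔS = -54.8 J/K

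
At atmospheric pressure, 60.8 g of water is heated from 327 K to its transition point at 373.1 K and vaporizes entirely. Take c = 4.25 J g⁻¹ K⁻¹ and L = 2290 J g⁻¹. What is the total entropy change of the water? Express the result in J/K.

Warming step: ΔS₁ = m c ln(T_tr/T_i) = 60.8 × 4.25 × ln(373.1/327) = 34.08 J/K.
Phase change: ΔS₂ = +mL/T_tr = 60.8 × 2290 / 373.1 = 373.2 J/K.
ΔS_total = (34.08) + (373.2) = 407 J/K.

ΔS = 407 J/K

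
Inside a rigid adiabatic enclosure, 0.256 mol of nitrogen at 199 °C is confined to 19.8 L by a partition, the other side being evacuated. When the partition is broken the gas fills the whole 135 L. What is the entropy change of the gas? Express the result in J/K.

For an ideal gas in free expansion Q = 0 and W = 0, so T is unchanged.
Entropy is a state function; using a reversible isothermal path, ΔS_gas = nR ln(V₂/V₁) = 0.256 × 8.314 × ln(135/19.8) = 4.09 J/K.

ΔS_gas = 4.09 J/K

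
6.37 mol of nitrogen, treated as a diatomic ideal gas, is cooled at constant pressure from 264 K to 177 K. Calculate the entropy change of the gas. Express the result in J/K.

At constant pressure, ΔS = nC_p ln(T₂/T₁) with C_p = 7R/2 = 29.1 J mol⁻¹ K⁻¹.
ΔS = 6.37 × 29.1 × ln(177/264) = -74.1 J/K.

ΔS = -74.1 J/K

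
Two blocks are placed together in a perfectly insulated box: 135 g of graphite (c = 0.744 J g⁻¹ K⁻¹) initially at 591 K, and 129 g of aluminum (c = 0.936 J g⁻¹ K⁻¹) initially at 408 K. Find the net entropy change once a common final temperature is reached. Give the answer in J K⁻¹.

ΔS_total = 3.79 J/K

Energy balance: T_f = (m₁c₁T₁ + m₂c₂T₂)/(m₁c₁ + m₂c₂) = 491.1 K.
ΔS₁ = m₁c₁ ln(T_f/T₁) = 100.44 × ln(491.1/591) = -18.598 J/K.
ΔS₂ = m₂c₂ ln(T_f/T₂) = 120.744 × ln(491.1/408) = 22.384 J/K.
ΔS_total = -18.598 + 22.384 = 3.79 J/K.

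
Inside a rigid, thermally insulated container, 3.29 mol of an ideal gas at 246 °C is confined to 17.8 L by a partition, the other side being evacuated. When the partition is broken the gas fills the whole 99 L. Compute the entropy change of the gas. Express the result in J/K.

For an ideal gas in free expansion Q = 0 and W = 0, so T is unchanged.
Entropy is a state function; using a reversible isothermal path, ΔS_gas = nR ln(V₂/V₁) = 3.29 × 8.314 × ln(99/17.8) = 46.9 J/K.

ΔS_gas = 46.9 J/K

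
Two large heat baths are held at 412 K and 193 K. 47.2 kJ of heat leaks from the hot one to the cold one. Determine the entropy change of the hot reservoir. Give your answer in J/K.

The hot reservoir loses heat Q, so ΔS_hot = −Q/T_H = −47200/412 = -115 J/K.

ΔS_hot = -115 J/K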